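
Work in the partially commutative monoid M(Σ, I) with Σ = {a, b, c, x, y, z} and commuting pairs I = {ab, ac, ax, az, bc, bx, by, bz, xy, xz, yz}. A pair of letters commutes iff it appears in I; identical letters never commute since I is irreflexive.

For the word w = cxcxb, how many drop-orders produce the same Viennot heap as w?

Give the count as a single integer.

5

0(c) covers ∅
1(x) covers 0:c
2(c) covers 1:x
3(x) covers 2:c
4(b) covers ∅
floor of heap: 0:c, 4:b
completions by unplaced set U, small U first (add the entries for U minus each lowest piece of U):
  |U|=1: {3}:1  {4}:1
  |U|=2: {2,3}:1  {3,4}:2
  |U|=3: {1,2,3}:1  {2,3,4}:3
  start at 0(c): 4
  start at 4(b): 1
sum over floor = 5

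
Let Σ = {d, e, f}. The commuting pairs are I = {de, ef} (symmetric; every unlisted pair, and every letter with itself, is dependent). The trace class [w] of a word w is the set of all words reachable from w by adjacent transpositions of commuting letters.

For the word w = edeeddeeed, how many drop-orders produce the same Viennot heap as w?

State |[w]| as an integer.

210

drop 0:e onto floor
drop 1:d onto floor
drop 2:e onto {0:e}
drop 3:e onto {2:e}
drop 4:d onto {1:d}
drop 5:d onto {4:d}
drop 6:e onto {3:e}
drop 7:e onto {6:e}
drop 8:e onto {7:e}
drop 9:d onto {5:d}
ground layer = {0:e, 1:d}
drop-orders for the pieces not yet dropped (sum over which currently-grounded one goes next):
  1 to go: {8} 1  {9} 1
  2 to go: {5,9} 1  {7,8} 1  {8,9} 2
  3 to go: {4,5,9} 1  {5,8,9} 3  {6,7,8} 1  {7,8,9} 3
  4 to go: {1,4,5,9} 1  {3,6,7,8} 1  {4,5,8,9} 4  {5,7,8,9} 6  {6,7,8,9} 4
  5 to go: {1,4,5,8,9} 5  {2,3,6,7,8} 1  {3,6,7,8,9} 5  {4,5,7,8,9} 10  {5,6,7,8,9} 10
  6 to go: {0,2,3,6,7,8} 1  {1,4,5,7,8,9} 15  {2,3,6,7,8,9} 6  {3,5,6,7,8,9} 15  {4,5,6,7,8,9} 20
  7 to go: {0,2,3,6,7,8,9} 7  {1,4,5,6,7,8,9} 35  {2,3,5,6,7,8,9} 21  {3,4,5,6,7,8,9} 35
  8 to go: {0,2,3,5,6,7,8,9} 28  {1,3,4,5,6,7,8,9} 70  {2,3,4,5,6,7,8,9} 56
  if 0:e drops first: 126 orders
  if 1:d drops first: 84 orders
heap linearizations: 210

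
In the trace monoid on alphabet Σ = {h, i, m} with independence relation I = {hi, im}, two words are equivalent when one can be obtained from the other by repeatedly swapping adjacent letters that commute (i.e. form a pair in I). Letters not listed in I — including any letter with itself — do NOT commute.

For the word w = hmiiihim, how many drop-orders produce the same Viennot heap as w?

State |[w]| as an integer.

70

piece 0:h — minimal
piece 1:m rests on {0:h}
piece 2:i — minimal
piece 3:i rests on {2:i}
piece 4:i rests on {3:i}
piece 5:h rests on {1:m}
piece 6:i rests on {4:i}
piece 7:m rests on {5:h}
minimal pieces: {0:h, 2:i}
ways to finish when only these pieces remain (= sum over removing one remaining piece with nothing left below it):
  1 left: {6}→1  {7}→1
  2 left: {4,6}→1  {5,7}→1  {6,7}→2
  3 left: {1,5,7}→1  {3,4,6}→1  {4,6,7}→3  {5,6,7}→3
  4 left: {0,1,5,7}→1  {1,5,6,7}→4  {2,3,4,6}→1  {3,4,6,7}→4  {4,5,6,7}→6
  5 left: {0,1,5,6,7}→5  {1,4,5,6,7}→10  {2,3,4,6,7}→5  {3,4,5,6,7}→10
  6 left: {0,1,4,5,6,7}→15  {1,3,4,5,6,7}→20  {2,3,4,5,6,7}→15
  placing 0:h first → 35 extensions
  placing 2:i first → 35 extensions
total linear extensions = 70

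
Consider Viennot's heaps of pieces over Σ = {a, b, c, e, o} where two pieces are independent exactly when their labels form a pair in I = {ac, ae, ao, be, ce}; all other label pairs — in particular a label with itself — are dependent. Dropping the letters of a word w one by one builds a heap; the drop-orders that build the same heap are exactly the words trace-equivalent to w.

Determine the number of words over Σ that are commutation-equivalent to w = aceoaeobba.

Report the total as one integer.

piece 0:a — minimal
piece 1:c — minimal
piece 2:e — minimal
piece 3:o rests on {1:c, 2:e}
piece 4:a rests on {0:a}
piece 5:e rests on {3:o}
piece 6:o rests on {5:e}
piece 7:b rests on {4:a, 6:o}
piece 8:b rests on {7:b}
piece 9:a rests on {8:b}
minimal pieces: {0:a, 1:c, 2:e}
ways to finish when only these pieces remain (= sum over removing one remaining piece with nothing left below it):
  1 left: {9}→1
  2 left: {8,9}→1
  3 left: {7,8,9}→1
  4 left: {4,7,8,9}→1  {6,7,8,9}→1
  5 left: {0,4,7,8,9}→1  {4,6,7,8,9}→2  {5,6,7,8,9}→1
  6 left: {0,4,6,7,8,9}→3  {3,5,6,7,8,9}→1  {4,5,6,7,8,9}→3
  7 left: {0,4,5,6,7,8,9}→6  {1,3,5,6,7,8,9}→1  {2,3,5,6,7,8,9}→1  {3,4,5,6,7,8,9}→4
  8 left: {0,3,4,5,6,7,8,9}→10  {1,2,3,5,6,7,8,9}→2  {1,3,4,5,6,7,8,9}→5  {2,3,4,5,6,7,8,9}→5
  placing 0:a first → 12 extensions
  placing 1:c first → 15 extensions
  placing 2:e first → 15 extensions
total linear extensions = 42

42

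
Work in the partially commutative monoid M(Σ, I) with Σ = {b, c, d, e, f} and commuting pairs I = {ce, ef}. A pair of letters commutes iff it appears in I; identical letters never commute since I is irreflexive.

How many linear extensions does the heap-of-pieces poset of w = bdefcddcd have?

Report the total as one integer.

0(b) covers ∅
1(d) covers 0:b
2(e) covers 1:d
3(f) covers 1:d
4(c) covers 3:f
5(d) covers 2:e, 4:c
6(d) covers 5:d
7(c) covers 6:d
8(d) covers 7:c
floor of heap: 0:b
completions by unplaced set U, small U first (add the entries for U minus each lowest piece of U):
  |U|=1: {8}:1
  |U|=2: {7,8}:1
  |U|=3: {6,7,8}:1
  |U|=4: {5,6,7,8}:1
  |U|=5: {2,5,6,7,8}:1  {4,5,6,7,8}:1
  |U|=6: {2,4,5,6,7,8}:2  {3,4,5,6,7,8}:1
  |U|=7: {2,3,4,5,6,7,8}:3
  start at 0(b): 3

3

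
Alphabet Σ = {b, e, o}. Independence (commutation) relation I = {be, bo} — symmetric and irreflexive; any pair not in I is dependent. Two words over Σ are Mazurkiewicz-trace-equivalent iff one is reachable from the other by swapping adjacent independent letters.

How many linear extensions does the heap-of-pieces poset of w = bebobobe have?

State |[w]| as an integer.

#0=b has no predecessor
#1=e has no predecessor
#2=b depends on [0:b]
#3=o depends on [1:e]
#4=b depends on [2:b]
#5=o depends on [3:o]
#6=b depends on [4:b]
#7=e depends on [5:o]
sources: [0:b, 1:e]
N(rest) = Σ N(rest − s) over sources s of rest; N(one piece) = 1:
  size 1 → [6]=1  [7]=1
  size 2 → [4,6]=1  [5,7]=1  [6,7]=2
  size 3 → [2,4,6]=1  [3,5,7]=1  [4,6,7]=3  [5,6,7]=3
  size 4 → [0,2,4,6]=1  [1,3,5,7]=1  [2,4,6,7]=4  [3,5,6,7]=4  [4,5,6,7]=6
  size 5 → [0,2,4,6,7]=5  [1,3,5,6,7]=5  [2,4,5,6,7]=10  [3,4,5,6,7]=10
  size 6 → [0,2,4,5,6,7]=15  [1,3,4,5,6,7]=15  [2,3,4,5,6,7]=20
  first=0(b) contributes 35
  first=1(e) contributes 35
|[w]| = 70

70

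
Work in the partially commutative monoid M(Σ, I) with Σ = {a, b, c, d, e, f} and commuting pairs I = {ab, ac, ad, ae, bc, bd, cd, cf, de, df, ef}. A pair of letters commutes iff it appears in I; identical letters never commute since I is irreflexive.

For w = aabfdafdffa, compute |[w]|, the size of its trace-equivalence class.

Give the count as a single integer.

165

#0=a has no predecessor
#1=a depends on [0:a]
#2=b has no predecessor
#3=f depends on [1:a, 2:b]
#4=d has no predecessor
#5=a depends on [3:f]
#6=f depends on [5:a]
#7=d depends on [4:d]
#8=f depends on [6:f]
#9=f depends on [8:f]
#10=a depends on [9:f]
sources: [0:a, 2:b, 4:d]
N(rest) = Σ N(rest − s) over sources s of rest; N(one piece) = 1:
  size 1 → [7]=1  [10]=1
  size 2 → [4,7]=1  [7,10]=2  [9,10]=1
  size 3 → [4,7,10]=3  [7,9,10]=3  [8,9,10]=1
  size 4 → [4,7,9,10]=6  [6,8,9,10]=1  [7,8,9,10]=4
  size 5 → [4,7,8,9,10]=10  [5,6,8,9,10]=1  [6,7,8,9,10]=5
  size 6 → [3,5,6,8,9,10]=1  [4,6,7,8,9,10]=15  [5,6,7,8,9,10]=6
  size 7 → [1,3,5,6,8,9,10]=1  [2,3,5,6,8,9,10]=1  [3,5,6,7,8,9,10]=7  [4,5,6,7,8,9,10]=21
  size 8 → [0,1,3,5,6,8,9,10]=1  [1,2,3,5,6,8,9,10]=2  [1,3,5,6,7,8,9,10]=8  [2,3,5,6,7,8,9,10]=8  [3,4,5,6,7,8,9,10]=28
  size 9 → [0,1,2,3,5,6,8,9,10]=3  [0,1,3,5,6,7,8,9,10]=9  [1,2,3,5,6,7,8,9,10]=18  [1,3,4,5,6,7,8,9,10]=36  [2,3,4,5,6,7,8,9,10]=36
  first=0(a) contributes 90
  first=2(b) contributes 45
  first=4(d) contributes 30
|[w]| = 165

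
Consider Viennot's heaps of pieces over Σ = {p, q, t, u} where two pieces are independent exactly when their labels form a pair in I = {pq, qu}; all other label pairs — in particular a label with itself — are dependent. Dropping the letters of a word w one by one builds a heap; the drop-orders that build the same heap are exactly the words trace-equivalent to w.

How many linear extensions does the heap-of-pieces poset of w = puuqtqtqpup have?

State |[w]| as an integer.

16

#0=p has no predecessor
#1=u depends on [0:p]
#2=u depends on [1:u]
#3=q has no predecessor
#4=t depends on [2:u, 3:q]
#5=q depends on [4:t]
#6=t depends on [5:q]
#7=q depends on [6:t]
#8=p depends on [6:t]
#9=u depends on [8:p]
#10=p depends on [9:u]
sources: [0:p, 3:q]
N(rest) = Σ N(rest − s) over sources s of rest; N(one piece) = 1:
  size 1 → [7]=1  [10]=1
  size 2 → [7,10]=2  [9,10]=1
  size 3 → [7,9,10]=3  [8,9,10]=1
  size 4 → [7,8,9,10]=4
  size 5 → [6,7,8,9,10]=4
  size 6 → [5,6,7,8,9,10]=4
  size 7 → [4,5,6,7,8,9,10]=4
  size 8 → [2,4,5,6,7,8,9,10]=4  [3,4,5,6,7,8,9,10]=4
  size 9 → [1,2,4,5,6,7,8,9,10]=4  [2,3,4,5,6,7,8,9,10]=8
  first=0(p) contributes 12
  first=3(q) contributes 4
|[w]| = 16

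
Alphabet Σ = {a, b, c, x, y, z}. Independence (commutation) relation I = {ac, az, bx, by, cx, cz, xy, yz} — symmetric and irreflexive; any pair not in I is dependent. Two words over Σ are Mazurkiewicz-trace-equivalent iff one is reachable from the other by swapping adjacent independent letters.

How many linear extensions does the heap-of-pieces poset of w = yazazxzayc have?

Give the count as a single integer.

piece 0:y — minimal
piece 1:a rests on {0:y}
piece 2:z — minimal
piece 3:a rests on {1:a}
piece 4:z rests on {2:z}
piece 5:x rests on {3:a, 4:z}
piece 6:z rests on {5:x}
piece 7:a rests on {5:x}
piece 8:y rests on {7:a}
piece 9:c rests on {8:y}
minimal pieces: {0:y, 2:z}
ways to finish when only these pieces remain (= sum over removing one remaining piece with nothing left below it):
  1 left: {6}→1  {9}→1
  2 left: {6,9}→2  {8,9}→1
  3 left: {6,8,9}→3  {7,8,9}→1
  4 left: {6,7,8,9}→4
  5 left: {5,6,7,8,9}→4
  6 left: {3,5,6,7,8,9}→4  {4,5,6,7,8,9}→4
  7 left: {1,3,5,6,7,8,9}→4  {2,4,5,6,7,8,9}→4  {3,4,5,6,7,8,9}→8
  8 left: {0,1,3,5,6,7,8,9}→4  {1,3,4,5,6,7,8,9}→12  {2,3,4,5,6,7,8,9}→12
  placing 0:y first → 24 extensions
  placing 2:z first → 16 extensions
total linear extensions = 40

40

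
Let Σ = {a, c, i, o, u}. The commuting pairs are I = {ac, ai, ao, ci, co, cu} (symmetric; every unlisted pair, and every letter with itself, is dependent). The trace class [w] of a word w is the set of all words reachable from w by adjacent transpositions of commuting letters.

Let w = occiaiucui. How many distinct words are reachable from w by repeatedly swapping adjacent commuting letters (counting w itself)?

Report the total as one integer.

480

drop 0:o onto floor
drop 1:c onto floor
drop 2:c onto {1:c}
drop 3:i onto {0:o}
drop 4:a onto floor
drop 5:i onto {3:i}
drop 6:u onto {4:a, 5:i}
drop 7:c onto {2:c}
drop 8:u onto {6:u}
drop 9:i onto {8:u}
ground layer = {0:o, 1:c, 4:a}
drop-orders for the pieces not yet dropped (sum over which currently-grounded one goes next):
  1 to go: {7} 1  {9} 1
  2 to go: {2,7} 1  {7,9} 2  {8,9} 1
  3 to go: {1,2,7} 1  {2,7,9} 3  {6,8,9} 1  {7,8,9} 3
  4 to go: {1,2,7,9} 4  {2,7,8,9} 6  {4,6,8,9} 1  {5,6,8,9} 1  {6,7,8,9} 4
  5 to go: {1,2,7,8,9} 10  {2,6,7,8,9} 10  {3,5,6,8,9} 1  {4,5,6,8,9} 2  {4,6,7,8,9} 5  {5,6,7,8,9} 5
  6 to go: {0,3,5,6,8,9} 1  {1,2,6,7,8,9} 20  {2,4,6,7,8,9} 15  {2,5,6,7,8,9} 15  {3,4,5,6,8,9} 3  {3,5,6,7,8,9} 6  {4,5,6,7,8,9} 12
  7 to go: {0,3,4,5,6,8,9} 4  {0,3,5,6,7,8,9} 7  {1,2,4,6,7,8,9} 35  {1,2,5,6,7,8,9} 35  {2,3,5,6,7,8,9} 21  {2,4,5,6,7,8,9} 42  {3,4,5,6,7,8,9} 21
  8 to go: {0,2,3,5,6,7,8,9} 28  {0,3,4,5,6,7,8,9} 32  {1,2,3,5,6,7,8,9} 56  {1,2,4,5,6,7,8,9} 112  {2,3,4,5,6,7,8,9} 84
  if 0:o drops first: 252 orders
  if 1:c drops first: 144 orders
  if 4:a drops first: 84 orders
heap linearizations: 480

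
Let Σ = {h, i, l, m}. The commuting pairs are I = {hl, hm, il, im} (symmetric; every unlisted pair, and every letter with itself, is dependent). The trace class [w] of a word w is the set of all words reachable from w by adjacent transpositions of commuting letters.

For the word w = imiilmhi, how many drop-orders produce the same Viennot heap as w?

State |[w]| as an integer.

#0=i has no predecessor
#1=m has no predecessor
#2=i depends on [0:i]
#3=i depends on [2:i]
#4=l depends on [1:m]
#5=m depends on [4:l]
#6=h depends on [3:i]
#7=i depends on [6:h]
sources: [0:i, 1:m]
N(rest) = Σ N(rest − s) over sources s of rest; N(one piece) = 1:
  size 1 → [5]=1  [7]=1
  size 2 → [4,5]=1  [5,7]=2  [6,7]=1
  size 3 → [1,4,5]=1  [3,6,7]=1  [4,5,7]=3  [5,6,7]=3
  size 4 → [1,4,5,7]=4  [2,3,6,7]=1  [3,5,6,7]=4  [4,5,6,7]=6
  size 5 → [0,2,3,6,7]=1  [1,4,5,6,7]=10  [2,3,5,6,7]=5  [3,4,5,6,7]=10
  size 6 → [0,2,3,5,6,7]=6  [1,3,4,5,6,7]=20  [2,3,4,5,6,7]=15
  first=0(i) contributes 35
  first=1(m) contributes 21
|[w]| = 56

56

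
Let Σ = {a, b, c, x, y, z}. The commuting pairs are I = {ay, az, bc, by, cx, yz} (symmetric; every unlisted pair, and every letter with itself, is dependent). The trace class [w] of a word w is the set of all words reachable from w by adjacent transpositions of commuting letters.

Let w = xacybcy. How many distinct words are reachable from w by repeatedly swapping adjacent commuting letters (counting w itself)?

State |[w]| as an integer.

piece 0:x — minimal
piece 1:a rests on {0:x}
piece 2:c rests on {1:a}
piece 3:y rests on {2:c}
piece 4:b rests on {1:a}
piece 5:c rests on {3:y}
piece 6:y rests on {5:c}
minimal pieces: {0:x}
ways to finish when only these pieces remain (= sum over removing one remaining piece with nothing left below it):
  1 left: {4}→1  {6}→1
  2 left: {4,6}→2  {5,6}→1
  3 left: {3,5,6}→1  {4,5,6}→3
  4 left: {2,3,5,6}→1  {3,4,5,6}→4
  5 left: {2,3,4,5,6}→5
  placing 0:x first → 5 extensions

5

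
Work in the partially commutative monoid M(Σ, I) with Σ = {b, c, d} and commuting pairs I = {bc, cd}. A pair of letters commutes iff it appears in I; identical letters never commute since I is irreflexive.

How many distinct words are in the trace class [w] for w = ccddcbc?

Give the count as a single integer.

35

#0=c has no predecessor
#1=c depends on [0:c]
#2=d has no predecessor
#3=d depends on [2:d]
#4=c depends on [1:c]
#5=b depends on [3:d]
#6=c depends on [4:c]
sources: [0:c, 2:d]
N(rest) = Σ N(rest − s) over sources s of rest; N(one piece) = 1:
  size 1 → [5]=1  [6]=1
  size 2 → [3,5]=1  [4,6]=1  [5,6]=2
  size 3 → [1,4,6]=1  [2,3,5]=1  [3,5,6]=3  [4,5,6]=3
  size 4 → [0,1,4,6]=1  [1,4,5,6]=4  [2,3,5,6]=4  [3,4,5,6]=6
  size 5 → [0,1,4,5,6]=5  [1,3,4,5,6]=10  [2,3,4,5,6]=10
  first=0(c) contributes 20
  first=2(d) contributes 15
|[w]| = 35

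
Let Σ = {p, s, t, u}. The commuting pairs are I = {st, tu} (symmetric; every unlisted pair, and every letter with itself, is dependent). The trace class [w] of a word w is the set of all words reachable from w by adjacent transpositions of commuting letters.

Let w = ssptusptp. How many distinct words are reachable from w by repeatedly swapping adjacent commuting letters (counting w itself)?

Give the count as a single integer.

3

drop 0:s onto floor
drop 1:s onto {0:s}
drop 2:p onto {1:s}
drop 3:t onto {2:p}
drop 4:u onto {2:p}
drop 5:s onto {4:u}
drop 6:p onto {3:t, 5:s}
drop 7:t onto {6:p}
drop 8:p onto {7:t}
ground layer = {0:s}
drop-orders for the pieces not yet dropped (sum over which currently-grounded one goes next):
  1 to go: {8} 1
  2 to go: {7,8} 1
  3 to go: {6,7,8} 1
  4 to go: {3,6,7,8} 1  {5,6,7,8} 1
  5 to go: {3,5,6,7,8} 2  {4,5,6,7,8} 1
  6 to go: {3,4,5,6,7,8} 3
  7 to go: {2,3,4,5,6,7,8} 3
  if 0:s drops first: 3 orders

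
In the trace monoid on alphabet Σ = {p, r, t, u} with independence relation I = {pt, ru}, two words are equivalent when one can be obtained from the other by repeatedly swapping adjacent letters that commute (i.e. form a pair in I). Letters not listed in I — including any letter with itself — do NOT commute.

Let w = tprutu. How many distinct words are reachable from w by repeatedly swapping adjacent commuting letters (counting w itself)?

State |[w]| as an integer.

piece 0:t — minimal
piece 1:p — minimal
piece 2:r rests on {0:t, 1:p}
piece 3:u rests on {0:t, 1:p}
piece 4:t rests on {2:r, 3:u}
piece 5:u rests on {4:t}
minimal pieces: {0:t, 1:p}
ways to finish when only these pieces remain (= sum over removing one remaining piece with nothing left below it):
  1 left: {5}→1
  2 left: {4,5}→1
  3 left: {2,4,5}→1  {3,4,5}→1
  4 left: {2,3,4,5}→2
  placing 0:t first → 2 extensions
  placing 1:p first → 2 extensions
total linear extensions = 4

4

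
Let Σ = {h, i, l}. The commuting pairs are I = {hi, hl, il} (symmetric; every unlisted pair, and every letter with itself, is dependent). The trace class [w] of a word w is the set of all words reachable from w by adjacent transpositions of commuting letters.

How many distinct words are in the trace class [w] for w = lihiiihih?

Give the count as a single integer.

504

#0=l has no predecessor
#1=i has no predecessor
#2=h has no predecessor
#3=i depends on [1:i]
#4=i depends on [3:i]
#5=i depends on [4:i]
#6=h depends on [2:h]
#7=i depends on [5:i]
#8=h depends on [6:h]
sources: [0:l, 1:i, 2:h]
N(rest) = Σ N(rest − s) over sources s of rest; N(one piece) = 1:
  size 1 → [0]=1  [7]=1  [8]=1
  size 2 → [0,7]=2  [0,8]=2  [5,7]=1  [6,8]=1  [7,8]=2
  size 3 → [0,5,7]=3  [0,6,8]=3  [0,7,8]=6  [2,6,8]=1  [4,5,7]=1  [5,7,8]=3  [6,7,8]=3
  size 4 → [0,2,6,8]=4  [0,4,5,7]=4  [0,5,7,8]=12  [0,6,7,8]=12  [2,6,7,8]=4  [3,4,5,7]=1  [4,5,7,8]=4  [5,6,7,8]=6
  size 5 → [0,2,6,7,8]=20  [0,3,4,5,7]=5  [0,4,5,7,8]=20  [0,5,6,7,8]=30  [1,3,4,5,7]=1  [2,5,6,7,8]=10  [3,4,5,7,8]=5  [4,5,6,7,8]=10
  size 6 → [0,1,3,4,5,7]=6  [0,2,5,6,7,8]=60  [0,3,4,5,7,8]=30  [0,4,5,6,7,8]=60  [1,3,4,5,7,8]=6  [2,4,5,6,7,8]=20  [3,4,5,6,7,8]=15
  size 7 → [0,1,3,4,5,7,8]=42  [0,2,4,5,6,7,8]=140  [0,3,4,5,6,7,8]=105  [1,3,4,5,6,7,8]=21  [2,3,4,5,6,7,8]=35
  first=0(l) contributes 56
  first=1(i) contributes 280
  first=2(h) contributes 168
|[w]| = 504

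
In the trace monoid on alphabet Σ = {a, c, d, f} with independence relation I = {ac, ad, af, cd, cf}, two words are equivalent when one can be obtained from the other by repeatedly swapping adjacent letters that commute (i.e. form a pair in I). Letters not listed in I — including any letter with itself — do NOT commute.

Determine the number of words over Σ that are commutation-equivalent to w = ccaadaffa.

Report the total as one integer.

#0=c has no predecessor
#1=c depends on [0:c]
#2=a has no predecessor
#3=a depends on [2:a]
#4=d has no predecessor
#5=a depends on [3:a]
#6=f depends on [4:d]
#7=f depends on [6:f]
#8=a depends on [5:a]
sources: [0:c, 2:a, 4:d]
N(rest) = Σ N(rest − s) over sources s of rest; N(one piece) = 1:
  size 1 → [1]=1  [7]=1  [8]=1
  size 2 → [0,1]=1  [1,7]=2  [1,8]=2  [5,8]=1  [6,7]=1  [7,8]=2
  size 3 → [0,1,7]=3  [0,1,8]=3  [1,5,8]=3  [1,6,7]=3  [1,7,8]=6  [3,5,8]=1  [4,6,7]=1  [5,7,8]=3  [6,7,8]=3
  size 4 → [0,1,5,8]=6  [0,1,6,7]=6  [0,1,7,8]=12  [1,3,5,8]=4  [1,4,6,7]=4  [1,5,7,8]=12  [1,6,7,8]=12  [2,3,5,8]=1  [3,5,7,8]=4  [4,6,7,8]=4  [5,6,7,8]=6
  size 5 → [0,1,3,5,8]=10  [0,1,4,6,7]=10  [0,1,5,7,8]=30  [0,1,6,7,8]=30  [1,2,3,5,8]=5  [1,3,5,7,8]=20  [1,4,6,7,8]=20  [1,5,6,7,8]=30  [2,3,5,7,8]=5  [3,5,6,7,8]=10  [4,5,6,7,8]=10
  size 6 → [0,1,2,3,5,8]=15  [0,1,3,5,7,8]=60  [0,1,4,6,7,8]=60  [0,1,5,6,7,8]=90  [1,2,3,5,7,8]=30  [1,3,5,6,7,8]=60  [1,4,5,6,7,8]=60  [2,3,5,6,7,8]=15  [3,4,5,6,7,8]=20
  size 7 → [0,1,2,3,5,7,8]=105  [0,1,3,5,6,7,8]=210  [0,1,4,5,6,7,8]=210  [1,2,3,5,6,7,8]=105  [1,3,4,5,6,7,8]=140  [2,3,4,5,6,7,8]=35
  first=0(c) contributes 280
  first=2(a) contributes 560
  first=4(d) contributes 420
|[w]| = 1260

1260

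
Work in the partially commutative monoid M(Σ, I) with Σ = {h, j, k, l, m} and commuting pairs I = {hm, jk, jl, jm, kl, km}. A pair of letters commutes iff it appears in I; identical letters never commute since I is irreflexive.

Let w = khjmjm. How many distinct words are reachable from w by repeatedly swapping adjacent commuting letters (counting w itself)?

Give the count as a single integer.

drop 0:k onto floor
drop 1:h onto {0:k}
drop 2:j onto {1:h}
drop 3:m onto floor
drop 4:j onto {2:j}
drop 5:m onto {3:m}
ground layer = {0:k, 3:m}
drop-orders for the pieces not yet dropped (sum over which currently-grounded one goes next):
  1 to go: {4} 1  {5} 1
  2 to go: {2,4} 1  {3,5} 1  {4,5} 2
  3 to go: {1,2,4} 1  {2,4,5} 3  {3,4,5} 3
  4 to go: {0,1,2,4} 1  {1,2,4,5} 4  {2,3,4,5} 6
  if 0:k drops first: 10 orders
  if 3:m drops first: 5 orders
heap linearizations: 15

15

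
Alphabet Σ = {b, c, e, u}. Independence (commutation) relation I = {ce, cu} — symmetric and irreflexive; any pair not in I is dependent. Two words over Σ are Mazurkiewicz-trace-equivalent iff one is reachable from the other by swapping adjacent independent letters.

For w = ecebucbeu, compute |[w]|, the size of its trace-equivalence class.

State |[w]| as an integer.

6

#0=e has no predecessor
#1=c has no predecessor
#2=e depends on [0:e]
#3=b depends on [1:c, 2:e]
#4=u depends on [3:b]
#5=c depends on [3:b]
#6=b depends on [4:u, 5:c]
#7=e depends on [6:b]
#8=u depends on [7:e]
sources: [0:e, 1:c]
N(rest) = Σ N(rest − s) over sources s of rest; N(one piece) = 1:
  size 1 → [8]=1
  size 2 → [7,8]=1
  size 3 → [6,7,8]=1
  size 4 → [4,6,7,8]=1  [5,6,7,8]=1
  size 5 → [4,5,6,7,8]=2
  size 6 → [3,4,5,6,7,8]=2
  size 7 → [1,3,4,5,6,7,8]=2  [2,3,4,5,6,7,8]=2
  first=0(e) contributes 4
  first=1(c) contributes 2
|[w]| = 6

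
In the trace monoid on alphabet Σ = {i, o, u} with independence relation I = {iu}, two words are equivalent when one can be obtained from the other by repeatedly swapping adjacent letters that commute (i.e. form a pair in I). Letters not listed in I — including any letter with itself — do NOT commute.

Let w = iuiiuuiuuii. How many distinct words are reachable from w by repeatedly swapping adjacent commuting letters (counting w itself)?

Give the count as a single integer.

drop 0:i onto floor
drop 1:u onto floor
drop 2:i onto {0:i}
drop 3:i onto {2:i}
drop 4:u onto {1:u}
drop 5:u onto {4:u}
drop 6:i onto {3:i}
drop 7:u onto {5:u}
drop 8:u onto {7:u}
drop 9:i onto {6:i}
drop 10:i onto {9:i}
ground layer = {0:i, 1:u}
drop-orders for the pieces not yet dropped (sum over which currently-grounded one goes next):
  1 to go: {8} 1  {10} 1
  2 to go: {7,8} 1  {8,10} 2  {9,10} 1
  3 to go: {5,7,8} 1  {6,9,10} 1  {7,8,10} 3  {8,9,10} 3
  4 to go: {3,6,9,10} 1  {4,5,7,8} 1  {5,7,8,10} 4  {6,8,9,10} 4  {7,8,9,10} 6
  5 to go: {1,4,5,7,8} 1  {2,3,6,9,10} 1  {3,6,8,9,10} 5  {4,5,7,8,10} 5  {5,7,8,9,10} 10  {6,7,8,9,10} 10
  6 to go: {0,2,3,6,9,10} 1  {1,4,5,7,8,10} 6  {2,3,6,8,9,10} 6  {3,6,7,8,9,10} 15  {4,5,7,8,9,10} 15  {5,6,7,8,9,10} 20
  7 to go: {0,2,3,6,8,9,10} 7  {1,4,5,7,8,9,10} 21  {2,3,6,7,8,9,10} 21  {3,5,6,7,8,9,10} 35  {4,5,6,7,8,9,10} 35
  8 to go: {0,2,3,6,7,8,9,10} 28  {1,4,5,6,7,8,9,10} 56  {2,3,5,6,7,8,9,10} 56  {3,4,5,6,7,8,9,10} 70
  9 to go: {0,2,3,5,6,7,8,9,10} 84  {1,3,4,5,6,7,8,9,10} 126  {2,3,4,5,6,7,8,9,10} 126
  if 0:i drops first: 252 orders
  if 1:u drops first: 210 orders
heap linearizations: 462

462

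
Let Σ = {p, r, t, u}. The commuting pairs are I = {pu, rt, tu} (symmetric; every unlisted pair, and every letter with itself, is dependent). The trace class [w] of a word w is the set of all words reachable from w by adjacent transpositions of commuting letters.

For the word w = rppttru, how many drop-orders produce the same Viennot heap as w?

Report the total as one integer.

6

0(r) covers ∅
1(p) covers 0:r
2(p) covers 1:p
3(t) covers 2:p
4(t) covers 3:t
5(r) covers 2:p
6(u) covers 5:r
floor of heap: 0:r
completions by unplaced set U, small U first (add the entries for U minus each lowest piece of U):
  |U|=1: {4}:1  {6}:1
  |U|=2: {3,4}:1  {4,6}:2  {5,6}:1
  |U|=3: {3,4,6}:3  {4,5,6}:3
  |U|=4: {3,4,5,6}:6
  |U|=5: {2,3,4,5,6}:6
  start at 0(r): 6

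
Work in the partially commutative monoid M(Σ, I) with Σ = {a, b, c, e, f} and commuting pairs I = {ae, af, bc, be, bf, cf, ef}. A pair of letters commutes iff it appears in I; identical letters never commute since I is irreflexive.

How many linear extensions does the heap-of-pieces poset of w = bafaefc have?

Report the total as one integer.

#0=b has no predecessor
#1=a depends on [0:b]
#2=f has no predecessor
#3=a depends on [1:a]
#4=e has no predecessor
#5=f depends on [2:f]
#6=c depends on [3:a, 4:e]
sources: [0:b, 2:f, 4:e]
N(rest) = Σ N(rest − s) over sources s of rest; N(one piece) = 1:
  size 1 → [5]=1  [6]=1
  size 2 → [2,5]=1  [3,6]=1  [4,6]=1  [5,6]=2
  size 3 → [1,3,6]=1  [2,5,6]=3  [3,4,6]=2  [3,5,6]=3  [4,5,6]=3
  size 4 → [0,1,3,6]=1  [1,3,4,6]=3  [1,3,5,6]=4  [2,3,5,6]=6  [2,4,5,6]=6  [3,4,5,6]=8
  size 5 → [0,1,3,4,6]=4  [0,1,3,5,6]=5  [1,2,3,5,6]=10  [1,3,4,5,6]=15  [2,3,4,5,6]=20
  first=0(b) contributes 45
  first=2(f) contributes 24
  first=4(e) contributes 15
|[w]| = 84

84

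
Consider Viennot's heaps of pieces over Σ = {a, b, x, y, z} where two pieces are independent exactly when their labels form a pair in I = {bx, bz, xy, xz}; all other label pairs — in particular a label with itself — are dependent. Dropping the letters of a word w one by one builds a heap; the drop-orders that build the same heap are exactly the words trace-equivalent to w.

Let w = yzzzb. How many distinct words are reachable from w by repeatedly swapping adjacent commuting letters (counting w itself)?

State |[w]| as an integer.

4

drop 0:y onto floor
drop 1:z onto {0:y}
drop 2:z onto {1:z}
drop 3:z onto {2:z}
drop 4:b onto {0:y}
ground layer = {0:y}
drop-orders for the pieces not yet dropped (sum over which currently-grounded one goes next):
  1 to go: {3} 1  {4} 1
  2 to go: {2,3} 1  {3,4} 2
  3 to go: {1,2,3} 1  {2,3,4} 3
  if 0:y drops first: 4 orders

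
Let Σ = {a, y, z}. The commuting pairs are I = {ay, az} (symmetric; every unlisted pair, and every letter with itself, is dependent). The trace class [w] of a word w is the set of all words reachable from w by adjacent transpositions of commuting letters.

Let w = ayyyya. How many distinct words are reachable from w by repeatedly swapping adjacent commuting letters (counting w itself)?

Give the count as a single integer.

15

#0=a has no predecessor
#1=y has no predecessor
#2=y depends on [1:y]
#3=y depends on [2:y]
#4=y depends on [3:y]
#5=a depends on [0:a]
sources: [0:a, 1:y]
N(rest) = Σ N(rest − s) over sources s of rest; N(one piece) = 1:
  size 1 → [4]=1  [5]=1
  size 2 → [0,5]=1  [3,4]=1  [4,5]=2
  size 3 → [0,4,5]=3  [2,3,4]=1  [3,4,5]=3
  size 4 → [0,3,4,5]=6  [1,2,3,4]=1  [2,3,4,5]=4
  first=0(a) contributes 5
  first=1(y) contributes 10
|[w]| = 15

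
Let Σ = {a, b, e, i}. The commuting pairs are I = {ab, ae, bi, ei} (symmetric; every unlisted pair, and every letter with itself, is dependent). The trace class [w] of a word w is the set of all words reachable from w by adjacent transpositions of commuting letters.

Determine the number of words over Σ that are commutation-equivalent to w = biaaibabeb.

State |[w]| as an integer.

0(b) covers ∅
1(i) covers ∅
2(a) covers 1:i
3(a) covers 2:a
4(i) covers 3:a
5(b) covers 0:b
6(a) covers 4:i
7(b) covers 5:b
8(e) covers 7:b
9(b) covers 8:e
floor of heap: 0:b, 1:i
completions by unplaced set U, small U first (add the entries for U minus each lowest piece of U):
  |U|=1: {6}:1  {9}:1
  |U|=2: {4,6}:1  {6,9}:2  {8,9}:1
  |U|=3: {3,4,6}:1  {4,6,9}:3  {6,8,9}:3  {7,8,9}:1
  |U|=4: {2,3,4,6}:1  {3,4,6,9}:4  {4,6,8,9}:6  {5,7,8,9}:1  {6,7,8,9}:4
  |U|=5: {0,5,7,8,9}:1  {1,2,3,4,6}:1  {2,3,4,6,9}:5  {3,4,6,8,9}:10  {4,6,7,8,9}:10  {5,6,7,8,9}:5
  |U|=6: {0,5,6,7,8,9}:6  {1,2,3,4,6,9}:6  {2,3,4,6,8,9}:15  {3,4,6,7,8,9}:20  {4,5,6,7,8,9}:15
  |U|=7: {0,4,5,6,7,8,9}:21  {1,2,3,4,6,8,9}:21  {2,3,4,6,7,8,9}:35  {3,4,5,6,7,8,9}:35
  |U|=8: {0,3,4,5,6,7,8,9}:56  {1,2,3,4,6,7,8,9}:56  {2,3,4,5,6,7,8,9}:70
  start at 0(b): 126
  start at 1(i): 126
sum over floor = 252

252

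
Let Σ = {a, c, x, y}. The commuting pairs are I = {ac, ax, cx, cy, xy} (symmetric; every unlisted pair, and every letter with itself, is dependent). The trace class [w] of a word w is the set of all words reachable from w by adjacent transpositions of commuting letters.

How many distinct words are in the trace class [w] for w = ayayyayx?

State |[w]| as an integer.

8

0(a) covers ∅
1(y) covers 0:a
2(a) covers 1:y
3(y) covers 2:a
4(y) covers 3:y
5(a) covers 4:y
6(y) covers 5:a
7(x) covers ∅
floor of heap: 0:a, 7:x
completions by unplaced set U, small U first (add the entries for U minus each lowest piece of U):
  |U|=1: {6}:1  {7}:1
  |U|=2: {5,6}:1  {6,7}:2
  |U|=3: {4,5,6}:1  {5,6,7}:3
  |U|=4: {3,4,5,6}:1  {4,5,6,7}:4
  |U|=5: {2,3,4,5,6}:1  {3,4,5,6,7}:5
  |U|=6: {1,2,3,4,5,6}:1  {2,3,4,5,6,7}:6
  start at 0(a): 7
  start at 7(x): 1
sum over floor = 8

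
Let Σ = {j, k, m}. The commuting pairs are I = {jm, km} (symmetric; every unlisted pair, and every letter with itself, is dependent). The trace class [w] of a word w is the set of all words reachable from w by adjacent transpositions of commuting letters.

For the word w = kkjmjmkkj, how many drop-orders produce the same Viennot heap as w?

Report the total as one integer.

0(k) covers ∅
1(k) covers 0:k
2(j) covers 1:k
3(m) covers ∅
4(j) covers 2:j
5(m) covers 3:m
6(k) covers 4:j
7(k) covers 6:k
8(j) covers 7:k
floor of heap: 0:k, 3:m
completions by unplaced set U, small U first (add the entries for U minus each lowest piece of U):
  |U|=1: {5}:1  {8}:1
  |U|=2: {3,5}:1  {5,8}:2  {7,8}:1
  |U|=3: {3,5,8}:3  {5,7,8}:3  {6,7,8}:1
  |U|=4: {3,5,7,8}:6  {4,6,7,8}:1  {5,6,7,8}:4
  |U|=5: {2,4,6,7,8}:1  {3,5,6,7,8}:10  {4,5,6,7,8}:5
  |U|=6: {1,2,4,6,7,8}:1  {2,4,5,6,7,8}:6  {3,4,5,6,7,8}:15
  |U|=7: {0,1,2,4,6,7,8}:1  {1,2,4,5,6,7,8}:7  {2,3,4,5,6,7,8}:21
  start at 0(k): 28
  start at 3(m): 8
sum over floor = 36

36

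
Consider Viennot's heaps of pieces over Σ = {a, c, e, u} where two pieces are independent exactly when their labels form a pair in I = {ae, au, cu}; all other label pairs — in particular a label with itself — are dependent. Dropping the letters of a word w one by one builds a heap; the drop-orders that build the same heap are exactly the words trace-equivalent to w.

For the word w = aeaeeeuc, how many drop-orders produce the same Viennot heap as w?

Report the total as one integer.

#0=a has no predecessor
#1=e has no predecessor
#2=a depends on [0:a]
#3=e depends on [1:e]
#4=e depends on [3:e]
#5=e depends on [4:e]
#6=u depends on [5:e]
#7=c depends on [2:a, 5:e]
sources: [0:a, 1:e]
N(rest) = Σ N(rest − s) over sources s of rest; N(one piece) = 1:
  size 1 → [6]=1  [7]=1
  size 2 → [2,7]=1  [6,7]=2
  size 3 → [0,2,7]=1  [2,6,7]=3  [5,6,7]=2
  size 4 → [0,2,6,7]=4  [2,5,6,7]=5  [4,5,6,7]=2
  size 5 → [0,2,5,6,7]=9  [2,4,5,6,7]=7  [3,4,5,6,7]=2
  size 6 → [0,2,4,5,6,7]=16  [1,3,4,5,6,7]=2  [2,3,4,5,6,7]=9
  first=0(a) contributes 11
  first=1(e) contributes 25
|[w]| = 36

36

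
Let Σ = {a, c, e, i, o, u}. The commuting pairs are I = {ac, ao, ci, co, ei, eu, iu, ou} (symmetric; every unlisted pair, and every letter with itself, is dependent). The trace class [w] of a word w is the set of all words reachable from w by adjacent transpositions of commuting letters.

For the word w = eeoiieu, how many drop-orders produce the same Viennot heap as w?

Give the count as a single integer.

21

drop 0:e onto floor
drop 1:e onto {0:e}
drop 2:o onto {1:e}
drop 3:i onto {2:o}
drop 4:i onto {3:i}
drop 5:e onto {2:o}
drop 6:u onto floor
ground layer = {0:e, 6:u}
drop-orders for the pieces not yet dropped (sum over which currently-grounded one goes next):
  1 to go: {4} 1  {5} 1  {6} 1
  2 to go: {3,4} 1  {4,5} 2  {4,6} 2  {5,6} 2
  3 to go: {3,4,5} 3  {3,4,6} 3  {4,5,6} 6
  4 to go: {2,3,4,5} 3  {3,4,5,6} 12
  5 to go: {1,2,3,4,5} 3  {2,3,4,5,6} 15
  if 0:e drops first: 18 orders
  if 6:u drops first: 3 orders
heap linearizations: 21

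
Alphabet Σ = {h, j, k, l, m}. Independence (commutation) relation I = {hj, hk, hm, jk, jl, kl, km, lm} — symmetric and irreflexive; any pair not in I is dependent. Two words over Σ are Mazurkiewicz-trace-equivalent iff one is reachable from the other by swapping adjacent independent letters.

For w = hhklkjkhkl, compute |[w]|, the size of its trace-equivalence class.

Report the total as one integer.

drop 0:h onto floor
drop 1:h onto {0:h}
drop 2:k onto floor
drop 3:l onto {1:h}
drop 4:k onto {2:k}
drop 5:j onto floor
drop 6:k onto {4:k}
drop 7:h onto {3:l}
drop 8:k onto {6:k}
drop 9:l onto {7:h}
ground layer = {0:h, 2:k, 5:j}
drop-orders for the pieces not yet dropped (sum over which currently-grounded one goes next):
  1 to go: {5} 1  {8} 1  {9} 1
  2 to go: {5,8} 2  {5,9} 2  {6,8} 1  {7,9} 1  {8,9} 2
  3 to go: {3,7,9} 1  {4,6,8} 1  {5,6,8} 3  {5,7,9} 3  {5,8,9} 6  {6,8,9} 3  {7,8,9} 3
  4 to go: {1,3,7,9} 1  {2,4,6,8} 1  {3,5,7,9} 4  {3,7,8,9} 4  {4,5,6,8} 4  {4,6,8,9} 4  {5,6,8,9} 12  {5,7,8,9} 12  {6,7,8,9} 6
  5 to go: {0,1,3,7,9} 1  {1,3,5,7,9} 5  {1,3,7,8,9} 5  {2,4,5,6,8} 5  {2,4,6,8,9} 5  {3,5,7,8,9} 20  {3,6,7,8,9} 10  {4,5,6,8,9} 20  {4,6,7,8,9} 10  {5,6,7,8,9} 30
  6 to go: {0,1,3,5,7,9} 6  {0,1,3,7,8,9} 6  {1,3,5,7,8,9} 30  {1,3,6,7,8,9} 15  {2,4,5,6,8,9} 30  {2,4,6,7,8,9} 15  {3,4,6,7,8,9} 20  {3,5,6,7,8,9} 60  {4,5,6,7,8,9} 60
  7 to go: {0,1,3,5,7,8,9} 42  {0,1,3,6,7,8,9} 21  {1,3,4,6,7,8,9} 35  {1,3,5,6,7,8,9} 105  {2,3,4,6,7,8,9} 35  {2,4,5,6,7,8,9} 105  {3,4,5,6,7,8,9} 140
  8 to go: {0,1,3,4,6,7,8,9} 56  {0,1,3,5,6,7,8,9} 168  {1,2,3,4,6,7,8,9} 70  {1,3,4,5,6,7,8,9} 280  {2,3,4,5,6,7,8,9} 280
  if 0:h drops first: 630 orders
  if 2:k drops first: 504 orders
  if 5:j drops first: 126 orders
heap linearizations: 1260

1260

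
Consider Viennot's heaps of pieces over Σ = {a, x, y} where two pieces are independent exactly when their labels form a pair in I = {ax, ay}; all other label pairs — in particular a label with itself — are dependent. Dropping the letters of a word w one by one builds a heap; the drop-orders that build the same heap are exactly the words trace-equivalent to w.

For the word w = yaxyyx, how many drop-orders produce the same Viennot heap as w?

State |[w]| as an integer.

6

#0=y has no predecessor
#1=a has no predecessor
#2=x depends on [0:y]
#3=y depends on [2:x]
#4=y depends on [3:y]
#5=x depends on [4:y]
sources: [0:y, 1:a]
N(rest) = Σ N(rest − s) over sources s of rest; N(one piece) = 1:
  size 1 → [1]=1  [5]=1
  size 2 → [1,5]=2  [4,5]=1
  size 3 → [1,4,5]=3  [3,4,5]=1
  size 4 → [1,3,4,5]=4  [2,3,4,5]=1
  first=0(y) contributes 5
  first=1(a) contributes 1
|[w]| = 6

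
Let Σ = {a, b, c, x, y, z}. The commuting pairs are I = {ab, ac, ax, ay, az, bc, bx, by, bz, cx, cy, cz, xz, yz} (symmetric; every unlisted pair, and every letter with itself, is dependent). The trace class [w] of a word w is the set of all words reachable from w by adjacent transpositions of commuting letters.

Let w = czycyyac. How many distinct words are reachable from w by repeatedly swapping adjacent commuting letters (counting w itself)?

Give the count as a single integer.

drop 0:c onto floor
drop 1:z onto floor
drop 2:y onto floor
drop 3:c onto {0:c}
drop 4:y onto {2:y}
drop 5:y onto {4:y}
drop 6:a onto floor
drop 7:c onto {3:c}
ground layer = {0:c, 1:z, 2:y, 6:a}
drop-orders for the pieces not yet dropped (sum over which currently-grounded one goes next):
  1 to go: {1} 1  {5} 1  {6} 1  {7} 1
  2 to go: {1,5} 2  {1,6} 2  {1,7} 2  {3,7} 1  {4,5} 1  {5,6} 2  {5,7} 2  {6,7} 2
  3 to go: {0,3,7} 1  {1,3,7} 3  {1,4,5} 3  {1,5,6} 6  {1,5,7} 6  {1,6,7} 6  {2,4,5} 1  {3,5,7} 3  {3,6,7} 3  {4,5,6} 3  {4,5,7} 3  {5,6,7} 6
  4 to go: {0,1,3,7} 4  {0,3,5,7} 4  {0,3,6,7} 4  {1,2,4,5} 4  {1,3,5,7} 12  {1,3,6,7} 12  {1,4,5,6} 12  {1,4,5,7} 12  {1,5,6,7} 24  {2,4,5,6} 4  {2,4,5,7} 4  {3,4,5,7} 6  {3,5,6,7} 12  {4,5,6,7} 12
  5 to go: {0,1,3,5,7} 20  {0,1,3,6,7} 20  {0,3,4,5,7} 10  {0,3,5,6,7} 20  {1,2,4,5,6} 20  {1,2,4,5,7} 20  {1,3,4,5,7} 30  {1,3,5,6,7} 60  {1,4,5,6,7} 60  {2,3,4,5,7} 10  {2,4,5,6,7} 20  {3,4,5,6,7} 30
  6 to go: {0,1,3,4,5,7} 60  {0,1,3,5,6,7} 120  {0,2,3,4,5,7} 20  {0,3,4,5,6,7} 60  {1,2,3,4,5,7} 60  {1,2,4,5,6,7} 120  {1,3,4,5,6,7} 180  {2,3,4,5,6,7} 60
  if 0:c drops first: 420 orders
  if 1:z drops first: 140 orders
  if 2:y drops first: 420 orders
  if 6:a drops first: 140 orders
heap linearizations: 1120

1120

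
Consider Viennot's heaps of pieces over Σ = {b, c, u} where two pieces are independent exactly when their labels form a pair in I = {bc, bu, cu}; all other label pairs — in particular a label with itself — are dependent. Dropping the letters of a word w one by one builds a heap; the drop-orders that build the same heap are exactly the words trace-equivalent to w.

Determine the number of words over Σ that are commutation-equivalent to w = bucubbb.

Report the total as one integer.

105

0(b) covers ∅
1(u) covers ∅
2(c) covers ∅
3(u) covers 1:u
4(b) covers 0:b
5(b) covers 4:b
6(b) covers 5:b
floor of heap: 0:b, 1:u, 2:c
completions by unplaced set U, small U first (add the entries for U minus each lowest piece of U):
  |U|=1: {2}:1  {3}:1  {6}:1
  |U|=2: {1,3}:1  {2,3}:2  {2,6}:2  {3,6}:2  {5,6}:1
  |U|=3: {1,2,3}:3  {1,3,6}:3  {2,3,6}:6  {2,5,6}:3  {3,5,6}:3  {4,5,6}:1
  |U|=4: {0,4,5,6}:1  {1,2,3,6}:12  {1,3,5,6}:6  {2,3,5,6}:12  {2,4,5,6}:4  {3,4,5,6}:4
  |U|=5: {0,2,4,5,6}:5  {0,3,4,5,6}:5  {1,2,3,5,6}:30  {1,3,4,5,6}:10  {2,3,4,5,6}:20
  start at 0(b): 60
  start at 1(u): 30
  start at 2(c): 15
sum over floor = 105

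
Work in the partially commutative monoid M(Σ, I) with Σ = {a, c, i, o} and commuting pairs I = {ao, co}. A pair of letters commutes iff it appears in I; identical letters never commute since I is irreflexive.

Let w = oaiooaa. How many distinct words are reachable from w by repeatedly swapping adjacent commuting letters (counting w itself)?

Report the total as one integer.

12

piece 0:o — minimal
piece 1:a — minimal
piece 2:i rests on {0:o, 1:a}
piece 3:o rests on {2:i}
piece 4:o rests on {3:o}
piece 5:a rests on {2:i}
piece 6:a rests on {5:a}
minimal pieces: {0:o, 1:a}
ways to finish when only these pieces remain (= sum over removing one remaining piece with nothing left below it):
  1 left: {4}→1  {6}→1
  2 left: {3,4}→1  {4,6}→2  {5,6}→1
  3 left: {3,4,6}→3  {4,5,6}→3
  4 left: {3,4,5,6}→6
  5 left: {2,3,4,5,6}→6
  placing 0:o first → 6 extensions
  placing 1:a first → 6 extensions
total linear extensions = 12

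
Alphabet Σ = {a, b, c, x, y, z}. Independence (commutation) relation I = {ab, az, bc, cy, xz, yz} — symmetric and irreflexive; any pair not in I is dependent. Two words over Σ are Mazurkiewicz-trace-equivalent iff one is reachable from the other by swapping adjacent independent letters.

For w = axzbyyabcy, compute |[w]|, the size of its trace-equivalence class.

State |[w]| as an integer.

15

#0=a has no predecessor
#1=x depends on [0:a]
#2=z has no predecessor
#3=b depends on [1:x, 2:z]
#4=y depends on [3:b]
#5=y depends on [4:y]
#6=a depends on [5:y]
#7=b depends on [5:y]
#8=c depends on [6:a]
#9=y depends on [6:a, 7:b]
sources: [0:a, 2:z]
N(rest) = Σ N(rest − s) over sources s of rest; N(one piece) = 1:
  size 1 → [8]=1  [9]=1
  size 2 → [7,9]=1  [8,9]=2
  size 3 → [6,8,9]=2  [7,8,9]=3
  size 4 → [6,7,8,9]=5
  size 5 → [5,6,7,8,9]=5
  size 6 → [4,5,6,7,8,9]=5
  size 7 → [3,4,5,6,7,8,9]=5
  size 8 → [1,3,4,5,6,7,8,9]=5  [2,3,4,5,6,7,8,9]=5
  first=0(a) contributes 10
  first=2(z) contributes 5
|[w]| = 15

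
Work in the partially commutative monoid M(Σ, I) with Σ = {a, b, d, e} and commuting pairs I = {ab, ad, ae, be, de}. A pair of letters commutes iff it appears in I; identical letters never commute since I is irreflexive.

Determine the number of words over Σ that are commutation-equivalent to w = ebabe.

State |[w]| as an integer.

30

0(e) covers ∅
1(b) covers ∅
2(a) covers ∅
3(b) covers 1:b
4(e) covers 0:e
floor of heap: 0:e, 1:b, 2:a
completions by unplaced set U, small U first (add the entries for U minus each lowest piece of U):
  |U|=1: {2}:1  {3}:1  {4}:1
  |U|=2: {0,4}:1  {1,3}:1  {2,3}:2  {2,4}:2  {3,4}:2
  |U|=3: {0,2,4}:3  {0,3,4}:3  {1,2,3}:3  {1,3,4}:3  {2,3,4}:6
  start at 0(e): 12
  start at 1(b): 12
  start at 2(a): 6
sum over floor = 30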